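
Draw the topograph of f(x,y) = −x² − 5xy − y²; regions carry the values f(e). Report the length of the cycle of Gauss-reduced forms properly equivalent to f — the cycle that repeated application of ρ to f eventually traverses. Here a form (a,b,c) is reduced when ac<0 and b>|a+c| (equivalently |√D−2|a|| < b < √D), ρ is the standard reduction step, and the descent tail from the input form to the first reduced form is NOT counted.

D = 21, ⌊√D⌋ = 4
descent: ρ → (-1,3,3)  [lands on river]
river: ρ → (3,3,-1)
ρ-cycle length = 2 (tail of 1 descent step not counted)

2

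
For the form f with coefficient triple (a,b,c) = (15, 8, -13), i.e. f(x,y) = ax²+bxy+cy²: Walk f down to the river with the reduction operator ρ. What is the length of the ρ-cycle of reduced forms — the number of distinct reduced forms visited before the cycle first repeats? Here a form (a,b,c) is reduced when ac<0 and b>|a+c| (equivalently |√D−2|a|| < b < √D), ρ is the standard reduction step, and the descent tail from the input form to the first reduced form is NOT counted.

D = 844, ⌊√D⌋ = 29
river: ρ → (-13,18,10)
river: ρ → (10,22,-9)
river: ρ → (-9,14,18)
river: ρ → (18,22,-5)
river: ρ → (-5,28,3)
river: ρ → (3,26,-14)
river: ρ → (-14,2,15)
river: ρ → (15,28,-1)
river: ρ → (-1,28,15)
river: ρ → (15,2,-14)
river: ρ → (-14,26,3)
river: ρ → (3,28,-5)
river: ρ → (-5,22,18)
river: ρ → (18,14,-9)
river: ρ → (-9,22,10)
river: ρ → (10,18,-13)
river: ρ → (-13,8,15)
river: ρ → (15,22,-6)
river: ρ → (-6,26,7)
river: ρ → (7,16,-21)
river: ρ → (-21,26,2)
river: ρ → (2,26,-21)
river: ρ → (-21,16,7)
river: ρ → (7,26,-6)
river: ρ → (-6,22,15)
river: ρ → (15,8,-13)
ρ-cycle length = 26 (tail of 0 descent steps not counted)

26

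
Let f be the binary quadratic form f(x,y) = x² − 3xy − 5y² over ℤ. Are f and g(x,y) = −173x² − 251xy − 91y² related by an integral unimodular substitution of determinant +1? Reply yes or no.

D₁ = 29, D₂ = 29
river cycle of f (length 2): (1, 5, -1), (-1, 5, 1)
river cycle of g (length 2): (-1, 5, 1), (1, 5, -1)
cycles coincide ⇒ equivalent

yes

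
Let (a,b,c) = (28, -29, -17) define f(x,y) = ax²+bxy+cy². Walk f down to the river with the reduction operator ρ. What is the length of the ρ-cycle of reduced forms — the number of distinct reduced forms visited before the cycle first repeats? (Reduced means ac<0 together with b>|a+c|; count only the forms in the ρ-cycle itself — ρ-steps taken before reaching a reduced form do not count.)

D = 2745, ⌊√D⌋ = 52
descent: ρ → (-17,29,28)  [lands on river]
river: ρ → (28,27,-18)
river: ρ → (-18,45,10)
river: ρ → (10,35,-38)
river: ρ → (-38,41,7)
river: ρ → (7,43,-32)
river: ρ → (-32,21,18)
river: ρ → (18,51,-2)
river: ρ → (-2,49,43)
river: ρ → (43,37,-8)
river: ρ → (-8,43,28)
river: ρ → (28,13,-23)
river: ρ → (-23,33,18)
river: ρ → (18,39,-17)
ρ-cycle length = 14 (tail of 1 descent step not counted)

14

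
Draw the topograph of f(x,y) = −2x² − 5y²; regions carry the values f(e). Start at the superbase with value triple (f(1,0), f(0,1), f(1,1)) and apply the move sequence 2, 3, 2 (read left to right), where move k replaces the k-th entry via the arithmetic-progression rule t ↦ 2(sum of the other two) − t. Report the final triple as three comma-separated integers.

start (-2,-5,-7) = (f(1,0),f(0,1),f(1,1))
replace slot 2: 2·((-2)+(-7)) − (-5) = -13 → (-2,-13,-7)
replace slot 3: 2·((-2)+(-13)) − (-7) = -23 → (-2,-13,-23)
replace slot 2: 2·((-2)+(-23)) − (-13) = -37 → (-2,-37,-23)

-2,-37,-23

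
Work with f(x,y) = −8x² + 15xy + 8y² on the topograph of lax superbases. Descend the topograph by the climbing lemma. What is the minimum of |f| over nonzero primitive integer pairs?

river: ρ → (8,17,-6)
river: ρ → (-6,19,5)
river: ρ → (5,21,-2)
river: ρ → (-2,19,15)
river: ρ → (15,11,-6)
river: ρ → (-6,13,13)
river: ρ → (13,13,-6)
river: ρ → (-6,11,15)
river: ρ → (15,19,-2)
river: ρ → (-2,21,5)
river: ρ → (5,19,-6)
river: ρ → (-6,17,8)
river: ρ → (8,15,-8)
river: ρ → (-8,17,6)
river: ρ → (6,19,-5)
river: ρ → (-5,21,2)
river: ρ → (2,19,-15)
river: ρ → (-15,11,6)
river: ρ → (6,13,-13)
river: ρ → (-13,13,6)
river: ρ → (6,11,-15)
river: ρ → (-15,19,2)
river: ρ → (2,21,-5)
river: ρ → (-5,19,6)
river: ρ → (6,17,-8)
river: ρ → (-8,15,8)
closes: descent 0, river 26
min |a| on river = 2

2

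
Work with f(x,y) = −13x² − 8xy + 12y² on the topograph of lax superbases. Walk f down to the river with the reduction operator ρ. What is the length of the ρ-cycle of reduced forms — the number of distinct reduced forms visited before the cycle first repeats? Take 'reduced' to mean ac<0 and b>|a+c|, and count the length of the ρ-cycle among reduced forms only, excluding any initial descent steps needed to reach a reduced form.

D = 688, ⌊√D⌋ = 26
descent: ρ → (12,8,-13)  [lands on river]
river: ρ → (-13,18,7)
river: ρ → (7,24,-4)
river: ρ → (-4,24,7)
river: ρ → (7,18,-13)
river: ρ → (-13,8,12)
river: ρ → (12,16,-9)
river: ρ → (-9,20,8)
river: ρ → (8,12,-17)
river: ρ → (-17,22,3)
river: ρ → (3,26,-1)
river: ρ → (-1,26,3)
river: ρ → (3,22,-17)
river: ρ → (-17,12,8)
river: ρ → (8,20,-9)
river: ρ → (-9,16,12)
ρ-cycle length = 16 (tail of 1 descent step not counted)

16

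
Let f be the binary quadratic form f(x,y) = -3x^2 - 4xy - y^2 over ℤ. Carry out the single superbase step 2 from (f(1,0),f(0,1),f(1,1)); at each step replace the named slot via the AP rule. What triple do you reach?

start (-3,-1,-8) = (f(1,0),f(0,1),f(1,1))
replace slot 2: 2·((-3)+(-8)) − (-1) = -21 → (-3,-21,-8)

-3,-21,-8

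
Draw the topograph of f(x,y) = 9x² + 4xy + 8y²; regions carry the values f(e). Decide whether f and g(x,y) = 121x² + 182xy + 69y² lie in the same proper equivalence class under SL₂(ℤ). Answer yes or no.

D₁ = -272, D₂ = -272
f: flip: (9,4,8)→(8,-4,9)
f: reduced (well bottom): (8,-4,9) with a≤c, −a<b≤a
g: translate: b→-60 (≡182 mod 242), so (121,182,69)→(121,-60,8)
g: flip: (121,-60,8)→(8,60,121)
g: translate: b→-4 (≡60 mod 16), so (8,60,121)→(8,-4,9)
g: reduced (well bottom): (8,-4,9) with a≤c, −a<b≤a
reduced forms (8, -4, 9) vs (8, -4, 9) ⇒ equivalent

yes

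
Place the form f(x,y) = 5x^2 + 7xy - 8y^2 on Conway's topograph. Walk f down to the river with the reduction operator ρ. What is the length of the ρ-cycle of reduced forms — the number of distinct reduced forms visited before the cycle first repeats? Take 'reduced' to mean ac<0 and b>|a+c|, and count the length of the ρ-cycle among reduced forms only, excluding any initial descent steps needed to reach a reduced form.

D = 209, ⌊√D⌋ = 14
river: ρ → (-8,9,4)
river: ρ → (4,7,-10)
river: ρ → (-10,13,1)
river: ρ → (1,13,-10)
river: ρ → (-10,7,4)
river: ρ → (4,9,-8)
river: ρ → (-8,7,5)
river: ρ → (5,13,-2)
river: ρ → (-2,11,11)
river: ρ → (11,11,-2)
river: ρ → (-2,13,5)
river: ρ → (5,7,-8)
ρ-cycle length = 12 (tail of 0 descent steps not counted)

12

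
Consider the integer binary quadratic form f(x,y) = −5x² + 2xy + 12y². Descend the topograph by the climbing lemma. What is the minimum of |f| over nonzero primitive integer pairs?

descent: ρ → (12,-2,-5)
descent: ρ → (-5,12,5)  [lands on river]
river: ρ → (5,8,-9)
river: ρ → (-9,10,4)
river: ρ → (4,14,-3)
river: ρ → (-3,10,12)
river: ρ → (12,14,-1)
river: ρ → (-1,14,12)
river: ρ → (12,10,-3)
river: ρ → (-3,14,4)
river: ρ → (4,10,-9)
river: ρ → (-9,8,5)
river: ρ → (5,12,-5)
river: ρ → (-5,8,9)
river: ρ → (9,10,-4)
river: ρ → (-4,14,3)
river: ρ → (3,10,-12)
river: ρ → (-12,14,1)
river: ρ → (1,14,-12)
river: ρ → (-12,10,3)
river: ρ → (3,14,-4)
river: ρ → (-4,10,9)
river: ρ → (9,8,-5)
closes: descent 2, river 22
min |a| on river = 1

1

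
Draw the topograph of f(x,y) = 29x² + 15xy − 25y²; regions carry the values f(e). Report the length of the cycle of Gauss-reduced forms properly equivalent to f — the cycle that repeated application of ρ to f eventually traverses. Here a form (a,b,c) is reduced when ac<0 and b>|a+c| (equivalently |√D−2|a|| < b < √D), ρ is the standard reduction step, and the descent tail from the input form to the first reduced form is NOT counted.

D = 3125, ⌊√D⌋ = 55
river: ρ → (-25,35,19)
river: ρ → (19,41,-19)
river: ρ → (-19,35,25)
river: ρ → (25,15,-29)
river: ρ → (-29,43,11)
river: ρ → (11,45,-25)
river: ρ → (-25,55,1)
river: ρ → (1,55,-25)
river: ρ → (-25,45,11)
river: ρ → (11,43,-29)
river: ρ → (-29,15,25)
river: ρ → (25,35,-19)
river: ρ → (-19,41,19)
river: ρ → (19,35,-25)
river: ρ → (-25,15,29)
river: ρ → (29,43,-11)
river: ρ → (-11,45,25)
river: ρ → (25,55,-1)
river: ρ → (-1,55,25)
river: ρ → (25,45,-11)
river: ρ → (-11,43,29)
river: ρ → (29,15,-25)
ρ-cycle length = 22 (tail of 0 descent steps not counted)

22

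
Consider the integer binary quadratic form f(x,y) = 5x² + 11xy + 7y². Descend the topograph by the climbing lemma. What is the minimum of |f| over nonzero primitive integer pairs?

translate: b→1 (≡11 mod 10), so (5,11,7)→(5,1,1)
flip: (5,1,1)→(1,-1,5)
translate: b→1 (≡-1 mod 2), so (1,-1,5)→(1,1,5)
reduced (well bottom): (1,1,5) with a≤c, −a<b≤a
well minimum = a = 1

1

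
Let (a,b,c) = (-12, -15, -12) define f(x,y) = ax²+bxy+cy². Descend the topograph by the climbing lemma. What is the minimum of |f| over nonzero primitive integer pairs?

translate: b→-9 (≡15 mod 24), so (12,15,12)→(12,-9,9)
flip: (12,-9,9)→(9,9,12)
reduced (well bottom): (9,9,12) with a≤c, −a<b≤a
well minimum |f| = |-9| = 9 (negative-definite)

9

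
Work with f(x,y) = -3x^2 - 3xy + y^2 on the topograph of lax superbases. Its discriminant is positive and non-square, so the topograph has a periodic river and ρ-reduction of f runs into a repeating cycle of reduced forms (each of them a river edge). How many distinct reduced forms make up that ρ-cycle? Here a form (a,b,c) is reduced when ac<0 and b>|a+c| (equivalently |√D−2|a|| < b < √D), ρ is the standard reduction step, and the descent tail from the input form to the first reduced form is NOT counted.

D = 21, ⌊√D⌋ = 4
descent: ρ → (1,3,-3)  [lands on river]
river: ρ → (-3,3,1)
ρ-cycle length = 2 (tail of 1 descent step not counted)

2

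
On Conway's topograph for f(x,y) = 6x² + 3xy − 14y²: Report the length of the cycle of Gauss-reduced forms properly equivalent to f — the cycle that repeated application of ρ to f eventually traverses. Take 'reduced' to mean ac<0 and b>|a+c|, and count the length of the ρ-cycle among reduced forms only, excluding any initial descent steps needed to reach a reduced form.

D = 345, ⌊√D⌋ = 18
descent: ρ → (-14,-3,6)
descent: ρ → (6,15,-5)  [lands on river]
river: ρ → (-5,15,6)
river: ρ → (6,9,-11)
river: ρ → (-11,13,4)
river: ρ → (4,11,-14)
river: ρ → (-14,17,1)
river: ρ → (1,17,-14)
river: ρ → (-14,11,4)
river: ρ → (4,13,-11)
river: ρ → (-11,9,6)
ρ-cycle length = 10 (tail of 2 descent steps not counted)

10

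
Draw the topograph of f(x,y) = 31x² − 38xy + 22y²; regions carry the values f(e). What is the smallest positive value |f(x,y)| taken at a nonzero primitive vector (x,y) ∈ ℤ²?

translate: b→24 (≡-38 mod 62), so (31,-38,22)→(31,24,15)
flip: (31,24,15)→(15,-24,31)
translate: b→6 (≡-24 mod 30), so (15,-24,31)→(15,6,22)
reduced (well bottom): (15,6,22) with a≤c, −a<b≤a
well minimum = a = 15

15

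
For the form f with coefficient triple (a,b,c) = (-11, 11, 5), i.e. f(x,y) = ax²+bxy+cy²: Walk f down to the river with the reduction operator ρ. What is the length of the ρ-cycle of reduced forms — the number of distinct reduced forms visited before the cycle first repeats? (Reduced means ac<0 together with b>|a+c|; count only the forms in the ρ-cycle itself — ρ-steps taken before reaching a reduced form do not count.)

D = 341, ⌊√D⌋ = 18
river: ρ → (5,9,-13)
river: ρ → (-13,17,1)
river: ρ → (1,17,-13)
river: ρ → (-13,9,5)
river: ρ → (5,11,-11)
river: ρ → (-11,11,5)
ρ-cycle length = 6 (tail of 0 descent steps not counted)

6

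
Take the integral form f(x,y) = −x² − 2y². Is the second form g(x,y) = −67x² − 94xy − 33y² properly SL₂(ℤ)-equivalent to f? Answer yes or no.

D₁ = -8, D₂ = -8
f is negative-definite; reduce −f:
−f: reduced (well bottom): (1,0,2) with a≤c, −a<b≤a
flip sign back: reduced form of f is (-1,0,-2)
g is negative-definite; reduce −g:
−g: translate: b→-40 (≡94 mod 134), so (67,94,33)→(67,-40,6)
−g: flip: (67,-40,6)→(6,40,67)
−g: translate: b→4 (≡40 mod 12), so (6,40,67)→(6,4,1)
−g: flip: (6,4,1)→(1,-4,6)
−g: translate: b→0 (≡-4 mod 2), so (1,-4,6)→(1,0,2)
−g: reduced (well bottom): (1,0,2) with a≤c, −a<b≤a
flip sign back: reduced form of g is (-1,0,-2)
reduced forms (-1, 0, -2) vs (-1, 0, -2) ⇒ equivalent

yes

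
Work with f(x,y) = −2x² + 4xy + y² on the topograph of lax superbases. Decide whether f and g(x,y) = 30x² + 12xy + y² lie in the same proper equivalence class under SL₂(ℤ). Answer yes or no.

D₁ = 24, D₂ = 24
river cycle of f (length 2): (1, 4, -2), (-2, 4, 1)
river cycle of g (length 2): (1, 4, -2), (-2, 4, 1)
cycles coincide ⇒ equivalent

yes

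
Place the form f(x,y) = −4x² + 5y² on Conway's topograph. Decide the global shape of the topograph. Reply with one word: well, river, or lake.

D = b²−4ac = 0² − 4·(-4)·5 = 80
D > 0 non-square ⇒ indefinite ⇒ periodic river

river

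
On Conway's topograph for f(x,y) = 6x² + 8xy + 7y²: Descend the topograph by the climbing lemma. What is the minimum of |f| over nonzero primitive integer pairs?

translate: b→-4 (≡8 mod 12), so (6,8,7)→(6,-4,5)
flip: (6,-4,5)→(5,4,6)
reduced (well bottom): (5,4,6) with a≤c, −a<b≤a
well minimum = a = 5

5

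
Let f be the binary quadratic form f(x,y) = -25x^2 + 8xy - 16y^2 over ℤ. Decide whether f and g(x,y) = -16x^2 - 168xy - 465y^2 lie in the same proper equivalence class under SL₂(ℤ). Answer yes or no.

D₁ = -1536, D₂ = -1536
f is negative-definite; reduce −f:
−f: flip: (25,-8,16)→(16,8,25)
−f: reduced (well bottom): (16,8,25) with a≤c, −a<b≤a
flip sign back: reduced form of f is (-16,-8,-25)
g is negative-definite; reduce −g:
−g: translate: b→8 (≡168 mod 32), so (16,168,465)→(16,8,25)
−g: reduced (well bottom): (16,8,25) with a≤c, −a<b≤a
flip sign back: reduced form of g is (-16,-8,-25)
reduced forms (-16, -8, -25) vs (-16, -8, -25) ⇒ equivalent

yes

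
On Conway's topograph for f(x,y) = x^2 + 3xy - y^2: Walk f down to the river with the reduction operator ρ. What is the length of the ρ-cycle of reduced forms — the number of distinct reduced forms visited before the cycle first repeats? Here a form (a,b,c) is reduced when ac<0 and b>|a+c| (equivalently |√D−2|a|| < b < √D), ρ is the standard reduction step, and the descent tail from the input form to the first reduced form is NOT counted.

D = 13, ⌊√D⌋ = 3
river: ρ → (-1,3,1)
river: ρ → (1,3,-1)
ρ-cycle length = 2 (tail of 0 descent steps not counted)

2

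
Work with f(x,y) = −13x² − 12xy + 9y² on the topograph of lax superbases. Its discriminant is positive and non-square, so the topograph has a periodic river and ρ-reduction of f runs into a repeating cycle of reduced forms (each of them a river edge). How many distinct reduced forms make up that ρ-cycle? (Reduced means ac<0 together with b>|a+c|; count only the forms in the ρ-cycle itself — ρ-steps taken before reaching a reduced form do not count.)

D = 612, ⌊√D⌋ = 24
descent: ρ → (9,12,-13)  [lands on river]
river: ρ → (-13,14,8)
river: ρ → (8,18,-9)
river: ρ → (-9,18,8)
river: ρ → (8,14,-13)
river: ρ → (-13,12,9)
river: ρ → (9,24,-1)
river: ρ → (-1,24,9)
ρ-cycle length = 8 (tail of 1 descent step not counted)

8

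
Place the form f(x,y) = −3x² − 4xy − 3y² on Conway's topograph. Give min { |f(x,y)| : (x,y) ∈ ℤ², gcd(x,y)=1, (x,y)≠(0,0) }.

translate: b→-2 (≡4 mod 6), so (3,4,3)→(3,-2,2)
flip: (3,-2,2)→(2,2,3)
reduced (well bottom): (2,2,3) with a≤c, −a<b≤a
well minimum |f| = |-2| = 2 (negative-definite)

2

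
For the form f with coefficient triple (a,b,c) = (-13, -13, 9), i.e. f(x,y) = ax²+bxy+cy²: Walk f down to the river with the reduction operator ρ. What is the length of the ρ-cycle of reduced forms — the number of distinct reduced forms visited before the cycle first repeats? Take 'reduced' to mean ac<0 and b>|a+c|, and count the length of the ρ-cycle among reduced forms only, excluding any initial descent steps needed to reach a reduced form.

D = 637, ⌊√D⌋ = 25
descent: ρ → (9,13,-13)  [lands on river]
river: ρ → (-13,13,9)
river: ρ → (9,23,-3)
river: ρ → (-3,25,1)
river: ρ → (1,25,-3)
river: ρ → (-3,23,9)
ρ-cycle length = 6 (tail of 1 descent step not counted)

6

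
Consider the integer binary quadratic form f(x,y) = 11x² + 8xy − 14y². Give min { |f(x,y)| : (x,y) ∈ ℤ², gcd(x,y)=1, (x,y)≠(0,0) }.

river: ρ → (-14,20,5)
river: ρ → (5,20,-14)
river: ρ → (-14,8,11)
river: ρ → (11,14,-11)
river: ρ → (-11,8,14)
river: ρ → (14,20,-5)
river: ρ → (-5,20,14)
river: ρ → (14,8,-11)
river: ρ → (-11,14,11)
river: ρ → (11,8,-14)
closes: descent 0, river 10
min |a| on river = 5

5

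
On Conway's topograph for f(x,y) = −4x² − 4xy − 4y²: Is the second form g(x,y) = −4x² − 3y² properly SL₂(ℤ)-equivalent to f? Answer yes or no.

D₁ = -48, D₂ = -48
f is negative-definite; reduce −f:
−f: reduced (well bottom): (4,4,4) with a≤c, −a<b≤a
flip sign back: reduced form of f is (-4,-4,-4)
g is negative-definite; reduce −g:
−g: flip: (4,0,3)→(3,0,4)
−g: reduced (well bottom): (3,0,4) with a≤c, −a<b≤a
flip sign back: reduced form of g is (-3,0,-4)
reduced forms (-4, -4, -4) vs (-3, 0, -4) ⇒ inequivalent

no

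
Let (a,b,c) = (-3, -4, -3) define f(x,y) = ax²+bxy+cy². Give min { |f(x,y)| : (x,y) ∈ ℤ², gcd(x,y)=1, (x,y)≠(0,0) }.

translate: b→-2 (≡4 mod 6), so (3,4,3)→(3,-2,2)
flip: (3,-2,2)→(2,2,3)
reduced (well bottom): (2,2,3) with a≤c, −a<b≤a
well minimum |f| = |-2| = 2 (negative-definite)

2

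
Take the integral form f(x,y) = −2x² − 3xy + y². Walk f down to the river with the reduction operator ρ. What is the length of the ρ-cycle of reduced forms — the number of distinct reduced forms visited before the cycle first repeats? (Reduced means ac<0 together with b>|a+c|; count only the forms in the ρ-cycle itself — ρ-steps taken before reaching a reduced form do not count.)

D = 17, ⌊√D⌋ = 4
descent: ρ → (1,3,-2)  [lands on river]
river: ρ → (-2,1,2)
river: ρ → (2,3,-1)
river: ρ → (-1,3,2)
river: ρ → (2,1,-2)
river: ρ → (-2,3,1)
ρ-cycle length = 6 (tail of 1 descent step not counted)

6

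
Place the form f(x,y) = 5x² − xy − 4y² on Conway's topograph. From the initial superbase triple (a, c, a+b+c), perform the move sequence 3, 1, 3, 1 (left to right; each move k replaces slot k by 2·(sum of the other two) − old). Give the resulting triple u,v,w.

start (5,-4,0) = (f(1,0),f(0,1),f(1,1))
replace slot 3: 2·(5+(-4)) − 0 = 2 → (5,-4,2)
replace slot 1: 2·((-4)+2) − 5 = -9 → (-9,-4,2)
replace slot 3: 2·((-9)+(-4)) − 2 = -28 → (-9,-4,-28)
replace slot 1: 2·((-4)+(-28)) − (-9) = -55 → (-55,-4,-28)

-55,-4,-28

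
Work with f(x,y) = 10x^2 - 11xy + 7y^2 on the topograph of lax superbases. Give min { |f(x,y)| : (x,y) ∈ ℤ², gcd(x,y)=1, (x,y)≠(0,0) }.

translate: b→9 (≡-11 mod 20), so (10,-11,7)→(10,9,6)
flip: (10,9,6)→(6,-9,10)
translate: b→3 (≡-9 mod 12), so (6,-9,10)→(6,3,7)
reduced (well bottom): (6,3,7) with a≤c, −a<b≤a
well minimum = a = 6

6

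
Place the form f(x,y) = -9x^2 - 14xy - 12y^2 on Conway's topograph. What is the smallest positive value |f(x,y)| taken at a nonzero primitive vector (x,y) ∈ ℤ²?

translate: b→-4 (≡14 mod 18), so (9,14,12)→(9,-4,7)
flip: (9,-4,7)→(7,4,9)
reduced (well bottom): (7,4,9) with a≤c, −a<b≤a
well minimum |f| = |-7| = 7 (negative-definite)

7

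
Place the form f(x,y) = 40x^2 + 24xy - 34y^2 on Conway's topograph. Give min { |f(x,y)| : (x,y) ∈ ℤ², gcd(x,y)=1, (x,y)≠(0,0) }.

river: ρ → (-34,44,30)
river: ρ → (30,76,-2)
river: ρ → (-2,76,30)
river: ρ → (30,44,-34)
river: ρ → (-34,24,40)
river: ρ → (40,56,-18)
river: ρ → (-18,52,46)
river: ρ → (46,40,-24)
river: ρ → (-24,56,30)
river: ρ → (30,64,-16)
river: ρ → (-16,64,30)
river: ρ → (30,56,-24)
river: ρ → (-24,40,46)
river: ρ → (46,52,-18)
river: ρ → (-18,56,40)
river: ρ → (40,24,-34)
closes: descent 0, river 16
min |a| on river = 2

2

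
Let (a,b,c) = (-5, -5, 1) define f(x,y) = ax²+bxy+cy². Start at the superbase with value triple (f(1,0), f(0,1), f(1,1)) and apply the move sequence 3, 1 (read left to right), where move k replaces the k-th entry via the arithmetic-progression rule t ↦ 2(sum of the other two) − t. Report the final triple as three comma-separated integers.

start (-5,1,-9) = (f(1,0),f(0,1),f(1,1))
replace slot 3: 2·((-5)+1) − (-9) = 1 → (-5,1,1)
replace slot 1: 2·(1+1) − (-5) = 9 → (9,1,1)

9,1,1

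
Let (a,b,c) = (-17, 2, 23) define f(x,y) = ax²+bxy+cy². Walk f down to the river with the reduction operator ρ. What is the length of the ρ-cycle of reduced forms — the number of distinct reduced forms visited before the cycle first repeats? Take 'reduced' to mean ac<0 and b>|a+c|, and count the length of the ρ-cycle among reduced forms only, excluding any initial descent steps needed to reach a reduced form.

D = 1568, ⌊√D⌋ = 39
descent: ρ → (23,-2,-17)
descent: ρ → (-17,36,4)  [lands on river]
river: ρ → (4,36,-17)
river: ρ → (-17,32,8)
river: ρ → (8,32,-17)
ρ-cycle length = 4 (tail of 2 descent steps not counted)

4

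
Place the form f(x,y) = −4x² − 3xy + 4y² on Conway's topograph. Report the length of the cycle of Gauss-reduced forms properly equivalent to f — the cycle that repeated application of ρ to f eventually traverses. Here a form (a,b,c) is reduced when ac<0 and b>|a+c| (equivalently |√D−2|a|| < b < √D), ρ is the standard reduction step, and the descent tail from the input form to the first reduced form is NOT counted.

D = 73, ⌊√D⌋ = 8
descent: ρ → (4,3,-4)  [lands on river]
river: ρ → (-4,5,3)
river: ρ → (3,7,-2)
river: ρ → (-2,5,6)
river: ρ → (6,7,-1)
river: ρ → (-1,7,6)
river: ρ → (6,5,-2)
river: ρ → (-2,7,3)
river: ρ → (3,5,-4)
river: ρ → (-4,3,4)
river: ρ → (4,5,-3)
river: ρ → (-3,7,2)
river: ρ → (2,5,-6)
river: ρ → (-6,7,1)
river: ρ → (1,7,-6)
river: ρ → (-6,5,2)
river: ρ → (2,7,-3)
river: ρ → (-3,5,4)
ρ-cycle length = 18 (tail of 1 descent step not counted)

18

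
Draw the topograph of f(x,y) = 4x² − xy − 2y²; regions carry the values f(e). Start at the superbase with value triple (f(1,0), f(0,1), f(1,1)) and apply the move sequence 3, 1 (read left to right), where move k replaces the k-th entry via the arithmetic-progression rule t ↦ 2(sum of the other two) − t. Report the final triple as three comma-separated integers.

start (4,-2,1) = (f(1,0),f(0,1),f(1,1))
replace slot 3: 2·(4+(-2)) − 1 = 3 → (4,-2,3)
replace slot 1: 2·((-2)+3) − 4 = -2 → (-2,-2,3)

-2,-2,3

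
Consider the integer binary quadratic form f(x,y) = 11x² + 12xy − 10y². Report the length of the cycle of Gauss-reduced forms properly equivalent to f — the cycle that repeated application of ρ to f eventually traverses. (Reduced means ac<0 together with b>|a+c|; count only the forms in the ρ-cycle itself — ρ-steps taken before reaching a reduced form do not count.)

D = 584, ⌊√D⌋ = 24
river: ρ → (-10,8,13)
river: ρ → (13,18,-5)
river: ρ → (-5,22,5)
river: ρ → (5,18,-13)
river: ρ → (-13,8,10)
river: ρ → (10,12,-11)
river: ρ → (-11,10,11)
river: ρ → (11,12,-10)
ρ-cycle length = 8 (tail of 0 descent steps not counted)

8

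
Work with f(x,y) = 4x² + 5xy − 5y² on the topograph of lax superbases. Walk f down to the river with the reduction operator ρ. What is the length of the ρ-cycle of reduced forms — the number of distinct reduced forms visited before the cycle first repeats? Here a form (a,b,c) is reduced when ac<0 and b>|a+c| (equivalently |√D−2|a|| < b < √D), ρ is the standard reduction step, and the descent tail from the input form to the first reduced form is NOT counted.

D = 105, ⌊√D⌋ = 10
river: ρ → (-5,5,4)
river: ρ → (4,3,-6)
river: ρ → (-6,9,1)
river: ρ → (1,9,-6)
river: ρ → (-6,3,4)
river: ρ → (4,5,-5)
ρ-cycle length = 6 (tail of 0 descent steps not counted)

6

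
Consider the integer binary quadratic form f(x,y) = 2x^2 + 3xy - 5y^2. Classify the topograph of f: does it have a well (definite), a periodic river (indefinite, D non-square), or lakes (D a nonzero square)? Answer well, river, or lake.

D = b²−4ac = 3² − 4·2·(-5) = 49
D = 7² is a perfect square ⇒ form factors over ℤ ⇒ lakes

lake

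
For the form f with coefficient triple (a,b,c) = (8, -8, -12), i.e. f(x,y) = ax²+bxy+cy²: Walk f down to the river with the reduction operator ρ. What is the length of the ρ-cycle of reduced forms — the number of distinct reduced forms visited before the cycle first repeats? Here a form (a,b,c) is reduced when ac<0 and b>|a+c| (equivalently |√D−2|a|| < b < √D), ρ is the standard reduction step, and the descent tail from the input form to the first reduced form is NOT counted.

D = 448, ⌊√D⌋ = 21
descent: ρ → (-12,8,8)  [lands on river]
river: ρ → (8,8,-12)
river: ρ → (-12,16,4)
river: ρ → (4,16,-12)
ρ-cycle length = 4 (tail of 1 descent step not counted)

4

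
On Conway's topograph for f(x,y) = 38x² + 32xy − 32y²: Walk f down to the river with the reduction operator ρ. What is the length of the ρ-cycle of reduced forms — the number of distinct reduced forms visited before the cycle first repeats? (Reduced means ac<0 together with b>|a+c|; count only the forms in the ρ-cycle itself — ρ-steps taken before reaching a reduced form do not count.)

D = 5888, ⌊√D⌋ = 76
river: ρ → (-32,32,38)
river: ρ → (38,44,-26)
river: ρ → (-26,60,22)
river: ρ → (22,72,-8)
river: ρ → (-8,72,22)
river: ρ → (22,60,-26)
river: ρ → (-26,44,38)
river: ρ → (38,32,-32)
ρ-cycle length = 8 (tail of 0 descent steps not counted)

8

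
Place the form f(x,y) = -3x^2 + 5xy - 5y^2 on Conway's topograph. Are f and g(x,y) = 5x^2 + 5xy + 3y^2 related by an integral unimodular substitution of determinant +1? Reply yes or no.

D₁ = -35, D₂ = -35
f is negative-definite; reduce −f:
−f: translate: b→1 (≡-5 mod 6), so (3,-5,5)→(3,1,3)
−f: reduced (well bottom): (3,1,3) with a≤c, −a<b≤a
flip sign back: reduced form of f is (-3,-1,-3)
g: flip: (5,5,3)→(3,-5,5)
g: translate: b→1 (≡-5 mod 6), so (3,-5,5)→(3,1,3)
g: reduced (well bottom): (3,1,3) with a≤c, −a<b≤a
reduced forms (-3, -1, -3) vs (3, 1, 3) ⇒ inequivalent

no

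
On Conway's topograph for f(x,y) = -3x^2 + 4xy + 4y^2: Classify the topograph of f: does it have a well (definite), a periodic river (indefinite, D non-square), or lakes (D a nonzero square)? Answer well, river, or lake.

D = b²−4ac = 4² − 4·(-3)·4 = 64
D = 8² is a perfect square ⇒ form factors over ℤ ⇒ lakes

lake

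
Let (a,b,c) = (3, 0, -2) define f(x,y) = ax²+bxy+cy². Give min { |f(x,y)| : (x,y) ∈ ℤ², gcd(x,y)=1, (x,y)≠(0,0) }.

descent: ρ → (-2,4,1)  [lands on river]
river: ρ → (1,4,-2)
closes: descent 1, river 2
min |a| on river = 1

1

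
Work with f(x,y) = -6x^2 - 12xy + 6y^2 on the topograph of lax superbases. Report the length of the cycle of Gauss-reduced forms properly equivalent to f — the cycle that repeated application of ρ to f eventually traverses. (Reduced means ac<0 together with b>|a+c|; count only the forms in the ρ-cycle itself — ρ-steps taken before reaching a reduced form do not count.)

D = 288, ⌊√D⌋ = 16
descent: ρ → (6,12,-6)  [lands on river]
river: ρ → (-6,12,6)
ρ-cycle length = 2 (tail of 1 descent step not counted)

2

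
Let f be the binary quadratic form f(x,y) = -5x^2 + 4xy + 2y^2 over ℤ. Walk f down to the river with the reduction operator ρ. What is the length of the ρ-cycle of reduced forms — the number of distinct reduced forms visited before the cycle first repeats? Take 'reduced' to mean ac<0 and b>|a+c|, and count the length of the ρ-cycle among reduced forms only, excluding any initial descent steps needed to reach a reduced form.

D = 56, ⌊√D⌋ = 7
river: ρ → (2,4,-5)
river: ρ → (-5,6,1)
river: ρ → (1,6,-5)
river: ρ → (-5,4,2)
ρ-cycle length = 4 (tail of 0 descent steps not counted)

4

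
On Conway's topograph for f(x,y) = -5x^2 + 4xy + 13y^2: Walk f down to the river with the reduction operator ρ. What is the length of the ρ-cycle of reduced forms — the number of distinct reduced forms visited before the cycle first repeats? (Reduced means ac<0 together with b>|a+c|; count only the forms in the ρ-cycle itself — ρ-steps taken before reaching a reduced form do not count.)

D = 276, ⌊√D⌋ = 16
descent: ρ → (13,-4,-5)
descent: ρ → (-5,14,4)  [lands on river]
river: ρ → (4,10,-11)
river: ρ → (-11,12,3)
river: ρ → (3,12,-11)
river: ρ → (-11,10,4)
river: ρ → (4,14,-5)
river: ρ → (-5,16,1)
river: ρ → (1,16,-5)
ρ-cycle length = 8 (tail of 2 descent steps not counted)

8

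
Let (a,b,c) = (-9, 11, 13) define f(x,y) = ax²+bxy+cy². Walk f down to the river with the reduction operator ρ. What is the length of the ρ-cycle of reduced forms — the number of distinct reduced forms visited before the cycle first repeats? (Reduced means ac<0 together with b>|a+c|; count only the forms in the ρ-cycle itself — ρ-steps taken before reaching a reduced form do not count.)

D = 589, ⌊√D⌋ = 24
river: ρ → (13,15,-7)
river: ρ → (-7,13,15)
river: ρ → (15,17,-5)
river: ρ → (-5,23,3)
river: ρ → (3,19,-19)
river: ρ → (-19,19,3)
river: ρ → (3,23,-5)
river: ρ → (-5,17,15)
river: ρ → (15,13,-7)
river: ρ → (-7,15,13)
river: ρ → (13,11,-9)
river: ρ → (-9,7,15)
river: ρ → (15,23,-1)
river: ρ → (-1,23,15)
river: ρ → (15,7,-9)
river: ρ → (-9,11,13)
ρ-cycle length = 16 (tail of 0 descent steps not counted)

16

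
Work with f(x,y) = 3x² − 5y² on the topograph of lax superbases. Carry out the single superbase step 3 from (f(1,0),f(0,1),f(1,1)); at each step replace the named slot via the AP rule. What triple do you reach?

start (3,-5,-2) = (f(1,0),f(0,1),f(1,1))
replace slot 3: 2·(3+(-5)) − (-2) = -2 → (3,-5,-2)

3,-5,-2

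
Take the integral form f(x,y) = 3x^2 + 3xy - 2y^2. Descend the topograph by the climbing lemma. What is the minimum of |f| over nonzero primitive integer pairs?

river: ρ → (-2,5,1)
river: ρ → (1,5,-2)
river: ρ → (-2,3,3)
river: ρ → (3,3,-2)
closes: descent 0, river 4
min |a| on river = 1

1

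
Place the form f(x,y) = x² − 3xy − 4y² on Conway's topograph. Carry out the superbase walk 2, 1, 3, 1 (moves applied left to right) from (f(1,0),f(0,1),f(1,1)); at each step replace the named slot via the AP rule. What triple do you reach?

start (1,-4,-6) = (f(1,0),f(0,1),f(1,1))
replace slot 2: 2·(1+(-6)) − (-4) = -6 → (1,-6,-6)
replace slot 1: 2·((-6)+(-6)) − 1 = -25 → (-25,-6,-6)
replace slot 3: 2·((-25)+(-6)) − (-6) = -56 → (-25,-6,-56)
replace slot 1: 2·((-6)+(-56)) − (-25) = -99 → (-99,-6,-56)

-99,-6,-56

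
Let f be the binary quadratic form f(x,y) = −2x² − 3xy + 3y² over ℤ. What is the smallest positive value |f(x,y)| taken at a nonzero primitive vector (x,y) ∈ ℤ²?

descent: ρ → (3,3,-2)  [lands on river]
river: ρ → (-2,5,1)
river: ρ → (1,5,-2)
river: ρ → (-2,3,3)
closes: descent 1, river 4
min |a| on river = 1

1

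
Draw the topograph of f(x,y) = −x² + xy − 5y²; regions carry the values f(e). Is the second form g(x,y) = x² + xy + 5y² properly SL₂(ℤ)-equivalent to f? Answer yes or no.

D₁ = -19, D₂ = -19
f is negative-definite; reduce −f:
−f: translate: b→1 (≡-1 mod 2), so (1,-1,5)→(1,1,5)
−f: reduced (well bottom): (1,1,5) with a≤c, −a<b≤a
flip sign back: reduced form of f is (-1,-1,-5)
g: reduced (well bottom): (1,1,5) with a≤c, −a<b≤a
reduced forms (-1, -1, -5) vs (1, 1, 5) ⇒ inequivalent

no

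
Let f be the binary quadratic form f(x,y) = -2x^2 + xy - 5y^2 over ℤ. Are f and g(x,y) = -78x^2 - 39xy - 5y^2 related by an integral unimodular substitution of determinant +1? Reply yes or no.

D₁ = -39, D₂ = -39
f is negative-definite; reduce −f:
−f: reduced (well bottom): (2,-1,5) with a≤c, −a<b≤a
flip sign back: reduced form of f is (-2,1,-5)
g is negative-definite; reduce −g:
−g: flip: (78,39,5)→(5,-39,78)
−g: translate: b→1 (≡-39 mod 10), so (5,-39,78)→(5,1,2)
−g: flip: (5,1,2)→(2,-1,5)
−g: reduced (well bottom): (2,-1,5) with a≤c, −a<b≤a
flip sign back: reduced form of g is (-2,1,-5)
reduced forms (-2, 1, -5) vs (-2, 1, -5) ⇒ equivalent

yes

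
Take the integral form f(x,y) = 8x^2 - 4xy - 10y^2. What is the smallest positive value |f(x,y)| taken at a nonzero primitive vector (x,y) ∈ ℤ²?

descent: ρ → (-10,4,8)  [lands on river]
river: ρ → (8,12,-6)
river: ρ → (-6,12,8)
river: ρ → (8,4,-10)
river: ρ → (-10,16,2)
river: ρ → (2,16,-10)
closes: descent 1, river 6
min |a| on river = 2

2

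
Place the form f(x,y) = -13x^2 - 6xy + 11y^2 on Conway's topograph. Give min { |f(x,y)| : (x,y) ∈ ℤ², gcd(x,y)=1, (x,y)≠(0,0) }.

descent: ρ → (11,6,-13)  [lands on river]
river: ρ → (-13,20,4)
river: ρ → (4,20,-13)
river: ρ → (-13,6,11)
river: ρ → (11,16,-8)
river: ρ → (-8,16,11)
closes: descent 1, river 6
min |a| on river = 4

4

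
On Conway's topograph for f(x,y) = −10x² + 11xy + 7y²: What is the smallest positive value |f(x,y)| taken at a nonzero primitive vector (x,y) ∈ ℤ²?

river: ρ → (7,17,-4)
river: ρ → (-4,15,11)
river: ρ → (11,7,-8)
river: ρ → (-8,9,10)
river: ρ → (10,11,-7)
river: ρ → (-7,17,4)
river: ρ → (4,15,-11)
river: ρ → (-11,7,8)
river: ρ → (8,9,-10)
river: ρ → (-10,11,7)
closes: descent 0, river 10
min |a| on river = 4

4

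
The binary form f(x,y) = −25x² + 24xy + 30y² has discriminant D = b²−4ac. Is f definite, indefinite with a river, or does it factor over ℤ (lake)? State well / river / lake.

D = b²−4ac = 24² − 4·(-25)·30 = 3576
D > 0 non-square ⇒ indefinite ⇒ periodic river

river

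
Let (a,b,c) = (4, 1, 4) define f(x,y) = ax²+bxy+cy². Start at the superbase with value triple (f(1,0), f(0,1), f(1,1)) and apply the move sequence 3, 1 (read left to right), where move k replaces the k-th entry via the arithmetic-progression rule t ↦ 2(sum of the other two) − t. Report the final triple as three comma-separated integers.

start (4,4,9) = (f(1,0),f(0,1),f(1,1))
replace slot 3: 2·(4+4) − 9 = 7 → (4,4,7)
replace slot 1: 2·(4+7) − 4 = 18 → (18,4,7)

18,4,7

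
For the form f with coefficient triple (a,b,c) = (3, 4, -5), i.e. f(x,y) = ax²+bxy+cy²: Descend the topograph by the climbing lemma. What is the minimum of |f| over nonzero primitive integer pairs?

river: ρ → (-5,6,2)
river: ρ → (2,6,-5)
river: ρ → (-5,4,3)
river: ρ → (3,8,-1)
river: ρ → (-1,8,3)
river: ρ → (3,4,-5)
closes: descent 0, river 6
min |a| on river = 1

1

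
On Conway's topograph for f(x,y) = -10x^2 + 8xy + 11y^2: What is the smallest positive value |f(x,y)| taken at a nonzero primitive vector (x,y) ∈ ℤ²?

river: ρ → (11,14,-7)
river: ρ → (-7,14,11)
river: ρ → (11,8,-10)
river: ρ → (-10,12,9)
river: ρ → (9,6,-13)
river: ρ → (-13,20,2)
river: ρ → (2,20,-13)
river: ρ → (-13,6,9)
river: ρ → (9,12,-10)
river: ρ → (-10,8,11)
closes: descent 0, river 10
min |a| on river = 2

2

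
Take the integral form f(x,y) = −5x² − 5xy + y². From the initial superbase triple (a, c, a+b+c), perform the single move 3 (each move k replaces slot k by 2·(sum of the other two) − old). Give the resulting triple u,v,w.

start (-5,1,-9) = (f(1,0),f(0,1),f(1,1))
replace slot 3: 2·((-5)+1) − (-9) = 1 → (-5,1,1)

-5,1,1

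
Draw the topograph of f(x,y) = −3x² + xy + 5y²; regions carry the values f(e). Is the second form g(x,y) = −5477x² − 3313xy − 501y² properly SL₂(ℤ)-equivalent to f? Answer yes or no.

D₁ = 61, D₂ = 61
river cycle of f (length 6): (-3, 7, 1), (1, 7, -3), (-3, 5, 3), (3, 7, -1), (-1, 7, 3), (3, 5, -3)
river cycle of g (length 6): (-3, 7, 1), (1, 7, -3), (-3, 5, 3), (3, 7, -1), (-1, 7, 3), (3, 5, -3)
cycles coincide ⇒ equivalent

yes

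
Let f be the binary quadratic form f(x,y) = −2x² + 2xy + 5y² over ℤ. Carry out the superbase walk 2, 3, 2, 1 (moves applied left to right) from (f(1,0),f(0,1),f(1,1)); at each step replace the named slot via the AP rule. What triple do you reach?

start (-2,5,5) = (f(1,0),f(0,1),f(1,1))
replace slot 2: 2·((-2)+5) − 5 = 1 → (-2,1,5)
replace slot 3: 2·((-2)+1) − 5 = -7 → (-2,1,-7)
replace slot 2: 2·((-2)+(-7)) − 1 = -19 → (-2,-19,-7)
replace slot 1: 2·((-19)+(-7)) − (-2) = -50 → (-50,-19,-7)

-50,-19,-7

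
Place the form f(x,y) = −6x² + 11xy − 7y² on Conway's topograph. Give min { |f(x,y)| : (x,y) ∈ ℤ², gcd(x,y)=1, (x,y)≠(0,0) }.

translate: b→1 (≡-11 mod 12), so (6,-11,7)→(6,1,2)
flip: (6,1,2)→(2,-1,6)
reduced (well bottom): (2,-1,6) with a≤c, −a<b≤a
well minimum |f| = |-2| = 2 (negative-definite)

2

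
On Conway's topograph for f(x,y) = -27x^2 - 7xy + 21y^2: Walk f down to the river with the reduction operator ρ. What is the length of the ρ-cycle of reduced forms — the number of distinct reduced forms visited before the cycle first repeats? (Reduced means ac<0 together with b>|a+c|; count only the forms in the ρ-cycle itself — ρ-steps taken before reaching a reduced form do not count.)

D = 2317, ⌊√D⌋ = 48
descent: ρ → (21,7,-27)  [lands on river]
river: ρ → (-27,47,1)
river: ρ → (1,47,-27)
river: ρ → (-27,7,21)
river: ρ → (21,35,-13)
river: ρ → (-13,43,9)
river: ρ → (9,47,-3)
river: ρ → (-3,43,39)
river: ρ → (39,35,-7)
river: ρ → (-7,35,39)
river: ρ → (39,43,-3)
river: ρ → (-3,47,9)
river: ρ → (9,43,-13)
river: ρ → (-13,35,21)
ρ-cycle length = 14 (tail of 1 descent step not counted)

14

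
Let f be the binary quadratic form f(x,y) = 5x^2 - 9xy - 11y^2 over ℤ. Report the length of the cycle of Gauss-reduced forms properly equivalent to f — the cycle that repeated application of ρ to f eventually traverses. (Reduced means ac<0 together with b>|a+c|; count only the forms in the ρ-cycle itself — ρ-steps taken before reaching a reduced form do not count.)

D = 301, ⌊√D⌋ = 17
descent: ρ → (-11,9,5)  [lands on river]
river: ρ → (5,11,-9)
river: ρ → (-9,7,7)
river: ρ → (7,7,-9)
river: ρ → (-9,11,5)
river: ρ → (5,9,-11)
river: ρ → (-11,13,3)
river: ρ → (3,17,-1)
river: ρ → (-1,17,3)
river: ρ → (3,13,-11)
ρ-cycle length = 10 (tail of 1 descent step not counted)

10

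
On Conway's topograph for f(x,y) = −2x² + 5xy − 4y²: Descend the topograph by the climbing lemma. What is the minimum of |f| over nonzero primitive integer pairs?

translate: b→-1 (≡-5 mod 4), so (2,-5,4)→(2,-1,1)
flip: (2,-1,1)→(1,1,2)
reduced (well bottom): (1,1,2) with a≤c, −a<b≤a
well minimum |f| = |-1| = 1 (negative-definite)

1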